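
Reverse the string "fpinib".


Input: fpinib
Reading characters right to left:
  Position 5: 'b'
  Position 4: 'i'
  Position 3: 'n'
  Position 2: 'i'
  Position 1: 'p'
  Position 0: 'f'
Reversed: binipf

binipf


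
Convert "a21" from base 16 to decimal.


Input: "a21" in base 16
Positional expansion:
  Digit 'a' (value 10) x 16^2 = 2560
  Digit '2' (value 2) x 16^1 = 32
  Digit '1' (value 1) x 16^0 = 1
Sum = 2593

2593


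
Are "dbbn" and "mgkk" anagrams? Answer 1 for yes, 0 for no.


Strings: "dbbn", "mgkk"
Sorted first:  bbdn
Sorted second: gkkm
Differ at position 0: 'b' vs 'g' => not anagrams

0


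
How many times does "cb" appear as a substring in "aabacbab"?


Searching for "cb" in "aabacbab"
Scanning each position:
  Position 0: "aa" => no
  Position 1: "ab" => no
  Position 2: "ba" => no
  Position 3: "ac" => no
  Position 4: "cb" => MATCH
  Position 5: "ba" => no
  Position 6: "ab" => no
Total occurrences: 1

1


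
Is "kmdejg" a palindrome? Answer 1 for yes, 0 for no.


Input: kmdejg
Reversed: gjedmk
  Compare pos 0 ('k') with pos 5 ('g'): MISMATCH
  Compare pos 1 ('m') with pos 4 ('j'): MISMATCH
  Compare pos 2 ('d') with pos 3 ('e'): MISMATCH
Result: not a palindrome

0


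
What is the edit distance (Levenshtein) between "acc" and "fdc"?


Computing edit distance: "acc" -> "fdc"
DP table:
           f    d    c
      0    1    2    3
  a   1    1    2    3
  c   2    2    2    2
  c   3    3    3    2
Edit distance = dp[3][3] = 2

2


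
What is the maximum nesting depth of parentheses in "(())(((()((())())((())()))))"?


Input: "(())(((()((())())((())()))))"
Tracking depth:
  Position 0 '(': depth becomes 1
  Position 1 '(': depth becomes 2
  Position 2 ')': depth becomes 1
  Position 3 ')': depth becomes 0
  Position 4 '(': depth becomes 1
  Position 5 '(': depth becomes 2
  Position 6 '(': depth becomes 3
  Position 7 '(': depth becomes 4
  Position 8 ')': depth becomes 3
  Position 9 '(': depth becomes 4
  Position 10 '(': depth becomes 5
  Position 11 '(': depth becomes 6
  Position 12 ')': depth becomes 5
  Position 13 ')': depth becomes 4
  Position 14 '(': depth becomes 5
  Position 15 ')': depth becomes 4
  Position 16 ')': depth becomes 3
  Position 17 '(': depth becomes 4
  Position 18 '(': depth becomes 5
  Position 19 '(': depth becomes 6
  Position 20 ')': depth becomes 5
  Position 21 ')': depth becomes 4
  Position 22 '(': depth becomes 5
  Position 23 ')': depth becomes 4
  Position 24 ')': depth becomes 3
  Position 25 ')': depth becomes 2
  Position 26 ')': depth becomes 1
  Position 27 ')': depth becomes 0
Maximum depth reached: 6

6


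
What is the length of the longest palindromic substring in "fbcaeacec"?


Input: "fbcaeacec"
Checking substrings for palindromes:
  [2:7] "caeac" (len 5) => palindrome
  [3:6] "aea" (len 3) => palindrome
  [6:9] "cec" (len 3) => palindrome
Longest palindromic substring: "caeac" with length 5

5


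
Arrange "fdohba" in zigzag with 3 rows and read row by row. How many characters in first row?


Zigzag "fdohba" into 3 rows:
Placing characters:
  'f' => row 0
  'd' => row 1
  'o' => row 2
  'h' => row 1
  'b' => row 0
  'a' => row 1
Rows:
  Row 0: "fb"
  Row 1: "dha"
  Row 2: "o"
First row length: 2

2


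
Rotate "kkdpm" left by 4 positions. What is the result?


Input: "kkdpm", rotate left by 4
First 4 characters: "kkdp"
Remaining characters: "m"
Concatenate remaining + first: "m" + "kkdp" = "mkkdp"

mkkdp


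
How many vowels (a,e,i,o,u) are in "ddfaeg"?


Input: ddfaeg
Checking each character:
  'd' at position 0: consonant
  'd' at position 1: consonant
  'f' at position 2: consonant
  'a' at position 3: vowel (running total: 1)
  'e' at position 4: vowel (running total: 2)
  'g' at position 5: consonant
Total vowels: 2

2


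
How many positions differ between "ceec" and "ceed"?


Comparing "ceec" and "ceed" position by position:
  Position 0: 'c' vs 'c' => same
  Position 1: 'e' vs 'e' => same
  Position 2: 'e' vs 'e' => same
  Position 3: 'c' vs 'd' => DIFFER
Positions that differ: 1

1


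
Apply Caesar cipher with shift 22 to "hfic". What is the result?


Caesar cipher: shift "hfic" by 22
  'h' (pos 7) + 22 = pos 3 = 'd'
  'f' (pos 5) + 22 = pos 1 = 'b'
  'i' (pos 8) + 22 = pos 4 = 'e'
  'c' (pos 2) + 22 = pos 24 = 'y'
Result: dbey

dbey


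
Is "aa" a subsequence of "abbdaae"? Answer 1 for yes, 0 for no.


Check if "aa" is a subsequence of "abbdaae"
Greedy scan:
  Position 0 ('a'): matches sub[0] = 'a'
  Position 1 ('b'): no match needed
  Position 2 ('b'): no match needed
  Position 3 ('d'): no match needed
  Position 4 ('a'): matches sub[1] = 'a'
  Position 5 ('a'): no match needed
  Position 6 ('e'): no match needed
All 2 characters matched => is a subsequence

1


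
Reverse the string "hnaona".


Input: hnaona
Reading characters right to left:
  Position 5: 'a'
  Position 4: 'n'
  Position 3: 'o'
  Position 2: 'a'
  Position 1: 'n'
  Position 0: 'h'
Reversed: anoanh

anoanh


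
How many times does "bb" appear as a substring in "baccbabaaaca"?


Searching for "bb" in "baccbabaaaca"
Scanning each position:
  Position 0: "ba" => no
  Position 1: "ac" => no
  Position 2: "cc" => no
  Position 3: "cb" => no
  Position 4: "ba" => no
  Position 5: "ab" => no
  Position 6: "ba" => no
  Position 7: "aa" => no
  Position 8: "aa" => no
  Position 9: "ac" => no
  Position 10: "ca" => no
Total occurrences: 0

0


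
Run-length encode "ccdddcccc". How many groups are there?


Input: ccdddcccc
Scanning for consecutive runs:
  Group 1: 'c' x 2 (positions 0-1)
  Group 2: 'd' x 3 (positions 2-4)
  Group 3: 'c' x 4 (positions 5-8)
Total groups: 3

3


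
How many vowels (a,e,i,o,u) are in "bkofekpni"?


Input: bkofekpni
Checking each character:
  'b' at position 0: consonant
  'k' at position 1: consonant
  'o' at position 2: vowel (running total: 1)
  'f' at position 3: consonant
  'e' at position 4: vowel (running total: 2)
  'k' at position 5: consonant
  'p' at position 6: consonant
  'n' at position 7: consonant
  'i' at position 8: vowel (running total: 3)
Total vowels: 3

3


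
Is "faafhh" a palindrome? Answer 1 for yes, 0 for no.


Input: faafhh
Reversed: hhfaaf
  Compare pos 0 ('f') with pos 5 ('h'): MISMATCH
  Compare pos 1 ('a') with pos 4 ('h'): MISMATCH
  Compare pos 2 ('a') with pos 3 ('f'): MISMATCH
Result: not a palindrome

0


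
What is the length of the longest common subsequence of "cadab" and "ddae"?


LCS of "cadab" and "ddae"
DP table:
           d    d    a    e
      0    0    0    0    0
  c   0    0    0    0    0
  a   0    0    0    1    1
  d   0    1    1    1    1
  a   0    1    1    2    2
  b   0    1    1    2    2
LCS length = dp[5][4] = 2

2


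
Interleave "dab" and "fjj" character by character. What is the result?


Interleaving "dab" and "fjj":
  Position 0: 'd' from first, 'f' from second => "df"
  Position 1: 'a' from first, 'j' from second => "aj"
  Position 2: 'b' from first, 'j' from second => "bj"
Result: dfajbj

dfajbj


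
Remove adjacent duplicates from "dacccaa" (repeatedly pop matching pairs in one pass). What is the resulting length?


Input: dacccaa
Stack-based adjacent duplicate removal:
  Read 'd': push. Stack: d
  Read 'a': push. Stack: da
  Read 'c': push. Stack: dac
  Read 'c': matches stack top 'c' => pop. Stack: da
  Read 'c': push. Stack: dac
  Read 'a': push. Stack: daca
  Read 'a': matches stack top 'a' => pop. Stack: dac
Final stack: "dac" (length 3)

3


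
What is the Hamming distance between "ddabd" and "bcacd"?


Comparing "ddabd" and "bcacd" position by position:
  Position 0: 'd' vs 'b' => differ
  Position 1: 'd' vs 'c' => differ
  Position 2: 'a' vs 'a' => same
  Position 3: 'b' vs 'c' => differ
  Position 4: 'd' vs 'd' => same
Total differences (Hamming distance): 3

3


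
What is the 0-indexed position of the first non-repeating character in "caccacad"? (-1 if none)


Input: caccacad
Character frequencies:
  'a': 3
  'c': 4
  'd': 1
Scanning left to right for freq == 1:
  Position 0 ('c'): freq=4, skip
  Position 1 ('a'): freq=3, skip
  Position 2 ('c'): freq=4, skip
  Position 3 ('c'): freq=4, skip
  Position 4 ('a'): freq=3, skip
  Position 5 ('c'): freq=4, skip
  Position 6 ('a'): freq=3, skip
  Position 7 ('d'): unique! => answer = 7

7


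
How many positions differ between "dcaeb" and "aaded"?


Comparing "dcaeb" and "aaded" position by position:
  Position 0: 'd' vs 'a' => DIFFER
  Position 1: 'c' vs 'a' => DIFFER
  Position 2: 'a' vs 'd' => DIFFER
  Position 3: 'e' vs 'e' => same
  Position 4: 'b' vs 'd' => DIFFER
Positions that differ: 4

4


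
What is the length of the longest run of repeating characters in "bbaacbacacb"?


Input: "bbaacbacacb"
Scanning for longest run:
  Position 1 ('b'): continues run of 'b', length=2
  Position 2 ('a'): new char, reset run to 1
  Position 3 ('a'): continues run of 'a', length=2
  Position 4 ('c'): new char, reset run to 1
  Position 5 ('b'): new char, reset run to 1
  Position 6 ('a'): new char, reset run to 1
  Position 7 ('c'): new char, reset run to 1
  Position 8 ('a'): new char, reset run to 1
  Position 9 ('c'): new char, reset run to 1
  Position 10 ('b'): new char, reset run to 1
Longest run: 'b' with length 2

2


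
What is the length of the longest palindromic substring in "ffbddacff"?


Input: "ffbddacff"
Checking substrings for palindromes:
  [0:2] "ff" (len 2) => palindrome
  [3:5] "dd" (len 2) => palindrome
  [7:9] "ff" (len 2) => palindrome
Longest palindromic substring: "ff" with length 2

2


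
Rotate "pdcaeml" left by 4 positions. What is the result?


Input: "pdcaeml", rotate left by 4
First 4 characters: "pdca"
Remaining characters: "eml"
Concatenate remaining + first: "eml" + "pdca" = "emlpdca"

emlpdca


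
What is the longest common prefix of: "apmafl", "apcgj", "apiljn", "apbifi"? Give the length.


Words: apmafl, apcgj, apiljn, apbifi
  Position 0: all 'a' => match
  Position 1: all 'p' => match
  Position 2: ('m', 'c', 'i', 'b') => mismatch, stop
LCP = "ap" (length 2)

2


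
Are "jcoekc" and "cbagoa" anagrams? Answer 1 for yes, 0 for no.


Strings: "jcoekc", "cbagoa"
Sorted first:  ccejko
Sorted second: aabcgo
Differ at position 0: 'c' vs 'a' => not anagrams

0


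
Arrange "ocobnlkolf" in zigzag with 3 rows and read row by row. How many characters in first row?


Zigzag "ocobnlkolf" into 3 rows:
Placing characters:
  'o' => row 0
  'c' => row 1
  'o' => row 2
  'b' => row 1
  'n' => row 0
  'l' => row 1
  'k' => row 2
  'o' => row 1
  'l' => row 0
  'f' => row 1
Rows:
  Row 0: "onl"
  Row 1: "cblof"
  Row 2: "ok"
First row length: 3

3


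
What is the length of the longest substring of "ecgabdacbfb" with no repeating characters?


Input: "ecgabdacbfb"
Sliding window (track last position of each char):
  Position 0 ('e'): window [0,0] length 1 -- new best
  Position 1 ('c'): window [0,1] length 2 -- new best
  Position 2 ('g'): window [0,2] length 3 -- new best
  Position 3 ('a'): window [0,3] length 4 -- new best
  Position 4 ('b'): window [0,4] length 5 -- new best
  Position 5 ('d'): window [0,5] length 6 -- new best
  Position 6 ('a'): repeat (last at 3), move window start to 4
  Position 6 ('a'): window [4,6] length 3
  Position 7 ('c'): window [4,7] length 4
  Position 8 ('b'): repeat (last at 4), move window start to 5
  Position 8 ('b'): window [5,8] length 4
  Position 9 ('f'): window [5,9] length 5
  Position 10 ('b'): repeat (last at 8), move window start to 9
  Position 10 ('b'): window [9,10] length 2
Longest substring with no repeats: "ecgabd" with length 6

6


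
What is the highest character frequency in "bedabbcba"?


Input: bedabbcba
Character counts:
  'a': 2
  'b': 4
  'c': 1
  'd': 1
  'e': 1
Maximum frequency: 4

4


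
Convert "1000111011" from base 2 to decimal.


Input: "1000111011" in base 2
Positional expansion:
  Digit '1' (value 1) x 2^9 = 512
  Digit '0' (value 0) x 2^8 = 0
  Digit '0' (value 0) x 2^7 = 0
  Digit '0' (value 0) x 2^6 = 0
  Digit '1' (value 1) x 2^5 = 32
  Digit '1' (value 1) x 2^4 = 16
  Digit '1' (value 1) x 2^3 = 8
  Digit '0' (value 0) x 2^2 = 0
  Digit '1' (value 1) x 2^1 = 2
  Digit '1' (value 1) x 2^0 = 1
Sum = 571

571


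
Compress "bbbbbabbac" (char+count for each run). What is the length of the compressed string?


Input: bbbbbabbac
Runs:
  'b' x 5 => "b5"
  'a' x 1 => "a1"
  'b' x 2 => "b2"
  'a' x 1 => "a1"
  'c' x 1 => "c1"
Compressed: "b5a1b2a1c1"
Compressed length: 10

10


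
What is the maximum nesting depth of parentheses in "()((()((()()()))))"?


Input: "()((()((()()()))))"
Tracking depth:
  Position 0 '(': depth becomes 1
  Position 1 ')': depth becomes 0
  Position 2 '(': depth becomes 1
  Position 3 '(': depth becomes 2
  Position 4 '(': depth becomes 3
  Position 5 ')': depth becomes 2
  Position 6 '(': depth becomes 3
  Position 7 '(': depth becomes 4
  Position 8 '(': depth becomes 5
  Position 9 ')': depth becomes 4
  Position 10 '(': depth becomes 5
  Position 11 ')': depth becomes 4
  Position 12 '(': depth becomes 5
  Position 13 ')': depth becomes 4
  Position 14 ')': depth becomes 3
  Position 15 ')': depth becomes 2
  Position 16 ')': depth becomes 1
  Position 17 ')': depth becomes 0
Maximum depth reached: 5

5


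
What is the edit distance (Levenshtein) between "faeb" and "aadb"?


Computing edit distance: "faeb" -> "aadb"
DP table:
           a    a    d    b
      0    1    2    3    4
  f   1    1    2    3    4
  a   2    1    1    2    3
  e   3    2    2    2    3
  b   4    3    3    3    2
Edit distance = dp[4][4] = 2

2


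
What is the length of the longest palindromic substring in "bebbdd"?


Input: "bebbdd"
Checking substrings for palindromes:
  [0:3] "beb" (len 3) => palindrome
  [2:4] "bb" (len 2) => palindrome
  [4:6] "dd" (len 2) => palindrome
Longest palindromic substring: "beb" with length 3

3


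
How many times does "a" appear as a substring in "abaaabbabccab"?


Searching for "a" in "abaaabbabccab"
Scanning each position:
  Position 0: "a" => MATCH
  Position 1: "b" => no
  Position 2: "a" => MATCH
  Position 3: "a" => MATCH
  Position 4: "a" => MATCH
  Position 5: "b" => no
  Position 6: "b" => no
  Position 7: "a" => MATCH
  Position 8: "b" => no
  Position 9: "c" => no
  Position 10: "c" => no
  Position 11: "a" => MATCH
  Position 12: "b" => no
Total occurrences: 6

6


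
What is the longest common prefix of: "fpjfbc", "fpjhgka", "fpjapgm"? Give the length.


Words: fpjfbc, fpjhgka, fpjapgm
  Position 0: all 'f' => match
  Position 1: all 'p' => match
  Position 2: all 'j' => match
  Position 3: ('f', 'h', 'a') => mismatch, stop
LCP = "fpj" (length 3)

3


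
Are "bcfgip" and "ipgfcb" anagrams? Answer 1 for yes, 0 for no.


Strings: "bcfgip", "ipgfcb"
Sorted first:  bcfgip
Sorted second: bcfgip
Sorted forms match => anagrams

1


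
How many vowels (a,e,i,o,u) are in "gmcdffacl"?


Input: gmcdffacl
Checking each character:
  'g' at position 0: consonant
  'm' at position 1: consonant
  'c' at position 2: consonant
  'd' at position 3: consonant
  'f' at position 4: consonant
  'f' at position 5: consonant
  'a' at position 6: vowel (running total: 1)
  'c' at position 7: consonant
  'l' at position 8: consonant
Total vowels: 1

1


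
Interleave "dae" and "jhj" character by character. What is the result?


Interleaving "dae" and "jhj":
  Position 0: 'd' from first, 'j' from second => "dj"
  Position 1: 'a' from first, 'h' from second => "ah"
  Position 2: 'e' from first, 'j' from second => "ej"
Result: djahej

djahej


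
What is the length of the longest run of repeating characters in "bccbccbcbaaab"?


Input: "bccbccbcbaaab"
Scanning for longest run:
  Position 1 ('c'): new char, reset run to 1
  Position 2 ('c'): continues run of 'c', length=2
  Position 3 ('b'): new char, reset run to 1
  Position 4 ('c'): new char, reset run to 1
  Position 5 ('c'): continues run of 'c', length=2
  Position 6 ('b'): new char, reset run to 1
  Position 7 ('c'): new char, reset run to 1
  Position 8 ('b'): new char, reset run to 1
  Position 9 ('a'): new char, reset run to 1
  Position 10 ('a'): continues run of 'a', length=2
  Position 11 ('a'): continues run of 'a', length=3
  Position 12 ('b'): new char, reset run to 1
Longest run: 'a' with length 3

3


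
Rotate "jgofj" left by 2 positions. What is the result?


Input: "jgofj", rotate left by 2
First 2 characters: "jg"
Remaining characters: "ofj"
Concatenate remaining + first: "ofj" + "jg" = "ofjjg"

ofjjg


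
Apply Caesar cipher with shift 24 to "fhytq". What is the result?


Caesar cipher: shift "fhytq" by 24
  'f' (pos 5) + 24 = pos 3 = 'd'
  'h' (pos 7) + 24 = pos 5 = 'f'
  'y' (pos 24) + 24 = pos 22 = 'w'
  't' (pos 19) + 24 = pos 17 = 'r'
  'q' (pos 16) + 24 = pos 14 = 'o'
Result: dfwro

dfwro


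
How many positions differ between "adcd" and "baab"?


Comparing "adcd" and "baab" position by position:
  Position 0: 'a' vs 'b' => DIFFER
  Position 1: 'd' vs 'a' => DIFFER
  Position 2: 'c' vs 'a' => DIFFER
  Position 3: 'd' vs 'b' => DIFFER
Positions that differ: 4

4


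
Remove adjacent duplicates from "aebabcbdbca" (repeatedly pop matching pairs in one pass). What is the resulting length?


Input: aebabcbdbca
Stack-based adjacent duplicate removal:
  Read 'a': push. Stack: a
  Read 'e': push. Stack: ae
  Read 'b': push. Stack: aeb
  Read 'a': push. Stack: aeba
  Read 'b': push. Stack: aebab
  Read 'c': push. Stack: aebabc
  Read 'b': push. Stack: aebabcb
  Read 'd': push. Stack: aebabcbd
  Read 'b': push. Stack: aebabcbdb
  Read 'c': push. Stack: aebabcbdbc
  Read 'a': push. Stack: aebabcbdbca
Final stack: "aebabcbdbca" (length 11)

11


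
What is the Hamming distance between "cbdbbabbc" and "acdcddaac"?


Comparing "cbdbbabbc" and "acdcddaac" position by position:
  Position 0: 'c' vs 'a' => differ
  Position 1: 'b' vs 'c' => differ
  Position 2: 'd' vs 'd' => same
  Position 3: 'b' vs 'c' => differ
  Position 4: 'b' vs 'd' => differ
  Position 5: 'a' vs 'd' => differ
  Position 6: 'b' vs 'a' => differ
  Position 7: 'b' vs 'a' => differ
  Position 8: 'c' vs 'c' => same
Total differences (Hamming distance): 7

7


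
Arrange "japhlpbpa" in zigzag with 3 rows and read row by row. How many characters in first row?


Zigzag "japhlpbpa" into 3 rows:
Placing characters:
  'j' => row 0
  'a' => row 1
  'p' => row 2
  'h' => row 1
  'l' => row 0
  'p' => row 1
  'b' => row 2
  'p' => row 1
  'a' => row 0
Rows:
  Row 0: "jla"
  Row 1: "ahpp"
  Row 2: "pb"
First row length: 3

3


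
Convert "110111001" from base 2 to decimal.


Input: "110111001" in base 2
Positional expansion:
  Digit '1' (value 1) x 2^8 = 256
  Digit '1' (value 1) x 2^7 = 128
  Digit '0' (value 0) x 2^6 = 0
  Digit '1' (value 1) x 2^5 = 32
  Digit '1' (value 1) x 2^4 = 16
  Digit '1' (value 1) x 2^3 = 8
  Digit '0' (value 0) x 2^2 = 0
  Digit '0' (value 0) x 2^1 = 0
  Digit '1' (value 1) x 2^0 = 1
Sum = 441

441


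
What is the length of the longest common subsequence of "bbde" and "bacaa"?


LCS of "bbde" and "bacaa"
DP table:
           b    a    c    a    a
      0    0    0    0    0    0
  b   0    1    1    1    1    1
  b   0    1    1    1    1    1
  d   0    1    1    1    1    1
  e   0    1    1    1    1    1
LCS length = dp[4][5] = 1

1


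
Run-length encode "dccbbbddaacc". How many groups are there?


Input: dccbbbddaacc
Scanning for consecutive runs:
  Group 1: 'd' x 1 (positions 0-0)
  Group 2: 'c' x 2 (positions 1-2)
  Group 3: 'b' x 3 (positions 3-5)
  Group 4: 'd' x 2 (positions 6-7)
  Group 5: 'a' x 2 (positions 8-9)
  Group 6: 'c' x 2 (positions 10-11)
Total groups: 6

6


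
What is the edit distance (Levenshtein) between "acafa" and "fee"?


Computing edit distance: "acafa" -> "fee"
DP table:
           f    e    e
      0    1    2    3
  a   1    1    2    3
  c   2    2    2    3
  a   3    3    3    3
  f   4    3    4    4
  a   5    4    4    5
Edit distance = dp[5][3] = 5

5


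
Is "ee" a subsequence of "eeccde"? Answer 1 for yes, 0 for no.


Check if "ee" is a subsequence of "eeccde"
Greedy scan:
  Position 0 ('e'): matches sub[0] = 'e'
  Position 1 ('e'): matches sub[1] = 'e'
  Position 2 ('c'): no match needed
  Position 3 ('c'): no match needed
  Position 4 ('d'): no match needed
  Position 5 ('e'): no match needed
All 2 characters matched => is a subsequence

1


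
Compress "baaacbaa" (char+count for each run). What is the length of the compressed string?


Input: baaacbaa
Runs:
  'b' x 1 => "b1"
  'a' x 3 => "a3"
  'c' x 1 => "c1"
  'b' x 1 => "b1"
  'a' x 2 => "a2"
Compressed: "b1a3c1b1a2"
Compressed length: 10

10


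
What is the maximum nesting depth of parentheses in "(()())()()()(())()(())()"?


Input: "(()())()()()(())()(())()"
Tracking depth:
  Position 0 '(': depth becomes 1
  Position 1 '(': depth becomes 2
  Position 2 ')': depth becomes 1
  Position 3 '(': depth becomes 2
  Position 4 ')': depth becomes 1
  Position 5 ')': depth becomes 0
  Position 6 '(': depth becomes 1
  Position 7 ')': depth becomes 0
  Position 8 '(': depth becomes 1
  Position 9 ')': depth becomes 0
  Position 10 '(': depth becomes 1
  Position 11 ')': depth becomes 0
  Position 12 '(': depth becomes 1
  Position 13 '(': depth becomes 2
  Position 14 ')': depth becomes 1
  Position 15 ')': depth becomes 0
  Position 16 '(': depth becomes 1
  Position 17 ')': depth becomes 0
  Position 18 '(': depth becomes 1
  Position 19 '(': depth becomes 2
  Position 20 ')': depth becomes 1
  Position 21 ')': depth becomes 0
  Position 22 '(': depth becomes 1
  Position 23 ')': depth becomes 0
Maximum depth reached: 2

2


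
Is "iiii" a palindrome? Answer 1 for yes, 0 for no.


Input: iiii
Reversed: iiii
  Compare pos 0 ('i') with pos 3 ('i'): match
  Compare pos 1 ('i') with pos 2 ('i'): match
Result: palindrome

1


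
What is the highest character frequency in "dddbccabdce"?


Input: dddbccabdce
Character counts:
  'a': 1
  'b': 2
  'c': 3
  'd': 4
  'e': 1
Maximum frequency: 4

4


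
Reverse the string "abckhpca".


Input: abckhpca
Reading characters right to left:
  Position 7: 'a'
  Position 6: 'c'
  Position 5: 'p'
  Position 4: 'h'
  Position 3: 'k'
  Position 2: 'c'
  Position 1: 'b'
  Position 0: 'a'
Reversed: acphkcba

acphkcba


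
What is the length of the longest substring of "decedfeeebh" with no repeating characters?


Input: "decedfeeebh"
Sliding window (track last position of each char):
  Position 0 ('d'): window [0,0] length 1 -- new best
  Position 1 ('e'): window [0,1] length 2 -- new best
  Position 2 ('c'): window [0,2] length 3 -- new best
  Position 3 ('e'): repeat (last at 1), move window start to 2
  Position 3 ('e'): window [2,3] length 2
  Position 4 ('d'): window [2,4] length 3
  Position 5 ('f'): window [2,5] length 4 -- new best
  Position 6 ('e'): repeat (last at 3), move window start to 4
  Position 6 ('e'): window [4,6] length 3
  Position 7 ('e'): repeat (last at 6), move window start to 7
  Position 7 ('e'): window [7,7] length 1
  Position 8 ('e'): repeat (last at 7), move window start to 8
  Position 8 ('e'): window [8,8] length 1
  Position 9 ('b'): window [8,9] length 2
  Position 10 ('h'): window [8,10] length 3
Longest substring with no repeats: "cedf" with length 4

4


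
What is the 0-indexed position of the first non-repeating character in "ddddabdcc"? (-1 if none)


Input: ddddabdcc
Character frequencies:
  'a': 1
  'b': 1
  'c': 2
  'd': 5
Scanning left to right for freq == 1:
  Position 0 ('d'): freq=5, skip
  Position 1 ('d'): freq=5, skip
  Position 2 ('d'): freq=5, skip
  Position 3 ('d'): freq=5, skip
  Position 4 ('a'): unique! => answer = 4

4


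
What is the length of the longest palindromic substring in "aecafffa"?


Input: "aecafffa"
Checking substrings for palindromes:
  [3:8] "afffa" (len 5) => palindrome
  [4:7] "fff" (len 3) => palindrome
  [4:6] "ff" (len 2) => palindrome
  [5:7] "ff" (len 2) => palindrome
Longest palindromic substring: "afffa" with length 5

5


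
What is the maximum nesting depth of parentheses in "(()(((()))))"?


Input: "(()(((()))))"
Tracking depth:
  Position 0 '(': depth becomes 1
  Position 1 '(': depth becomes 2
  Position 2 ')': depth becomes 1
  Position 3 '(': depth becomes 2
  Position 4 '(': depth becomes 3
  Position 5 '(': depth becomes 4
  Position 6 '(': depth becomes 5
  Position 7 ')': depth becomes 4
  Position 8 ')': depth becomes 3
  Position 9 ')': depth becomes 2
  Position 10 ')': depth becomes 1
  Position 11 ')': depth becomes 0
Maximum depth reached: 5

5


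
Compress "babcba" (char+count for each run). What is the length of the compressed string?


Input: babcba
Runs:
  'b' x 1 => "b1"
  'a' x 1 => "a1"
  'b' x 1 => "b1"
  'c' x 1 => "c1"
  'b' x 1 => "b1"
  'a' x 1 => "a1"
Compressed: "b1a1b1c1b1a1"
Compressed length: 12

12


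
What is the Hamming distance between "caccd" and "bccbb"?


Comparing "caccd" and "bccbb" position by position:
  Position 0: 'c' vs 'b' => differ
  Position 1: 'a' vs 'c' => differ
  Position 2: 'c' vs 'c' => same
  Position 3: 'c' vs 'b' => differ
  Position 4: 'd' vs 'b' => differ
Total differences (Hamming distance): 4

4


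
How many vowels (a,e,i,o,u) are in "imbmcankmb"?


Input: imbmcankmb
Checking each character:
  'i' at position 0: vowel (running total: 1)
  'm' at position 1: consonant
  'b' at position 2: consonant
  'm' at position 3: consonant
  'c' at position 4: consonant
  'a' at position 5: vowel (running total: 2)
  'n' at position 6: consonant
  'k' at position 7: consonant
  'm' at position 8: consonant
  'b' at position 9: consonant
Total vowels: 2

2


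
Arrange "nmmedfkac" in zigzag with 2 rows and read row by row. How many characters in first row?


Zigzag "nmmedfkac" into 2 rows:
Placing characters:
  'n' => row 0
  'm' => row 1
  'm' => row 0
  'e' => row 1
  'd' => row 0
  'f' => row 1
  'k' => row 0
  'a' => row 1
  'c' => row 0
Rows:
  Row 0: "nmdkc"
  Row 1: "mefa"
First row length: 5

5


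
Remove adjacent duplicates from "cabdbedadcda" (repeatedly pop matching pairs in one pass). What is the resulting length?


Input: cabdbedadcda
Stack-based adjacent duplicate removal:
  Read 'c': push. Stack: c
  Read 'a': push. Stack: ca
  Read 'b': push. Stack: cab
  Read 'd': push. Stack: cabd
  Read 'b': push. Stack: cabdb
  Read 'e': push. Stack: cabdbe
  Read 'd': push. Stack: cabdbed
  Read 'a': push. Stack: cabdbeda
  Read 'd': push. Stack: cabdbedad
  Read 'c': push. Stack: cabdbedadc
  Read 'd': push. Stack: cabdbedadcd
  Read 'a': push. Stack: cabdbedadcda
Final stack: "cabdbedadcda" (length 12)

12


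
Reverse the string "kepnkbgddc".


Input: kepnkbgddc
Reading characters right to left:
  Position 9: 'c'
  Position 8: 'd'
  Position 7: 'd'
  Position 6: 'g'
  Position 5: 'b'
  Position 4: 'k'
  Position 3: 'n'
  Position 2: 'p'
  Position 1: 'e'
  Position 0: 'k'
Reversed: cddgbknpek

cddgbknpek


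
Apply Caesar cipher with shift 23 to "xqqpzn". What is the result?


Caesar cipher: shift "xqqpzn" by 23
  'x' (pos 23) + 23 = pos 20 = 'u'
  'q' (pos 16) + 23 = pos 13 = 'n'
  'q' (pos 16) + 23 = pos 13 = 'n'
  'p' (pos 15) + 23 = pos 12 = 'm'
  'z' (pos 25) + 23 = pos 22 = 'w'
  'n' (pos 13) + 23 = pos 10 = 'k'
Result: unnmwk

unnmwk


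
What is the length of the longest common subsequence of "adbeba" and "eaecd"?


LCS of "adbeba" and "eaecd"
DP table:
           e    a    e    c    d
      0    0    0    0    0    0
  a   0    0    1    1    1    1
  d   0    0    1    1    1    2
  b   0    0    1    1    1    2
  e   0    1    1    2    2    2
  b   0    1    1    2    2    2
  a   0    1    2    2    2    2
LCS length = dp[6][5] = 2

2


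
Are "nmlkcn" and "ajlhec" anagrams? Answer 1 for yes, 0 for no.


Strings: "nmlkcn", "ajlhec"
Sorted first:  cklmnn
Sorted second: acehjl
Differ at position 0: 'c' vs 'a' => not anagrams

0


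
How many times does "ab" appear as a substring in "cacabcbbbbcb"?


Searching for "ab" in "cacabcbbbbcb"
Scanning each position:
  Position 0: "ca" => no
  Position 1: "ac" => no
  Position 2: "ca" => no
  Position 3: "ab" => MATCH
  Position 4: "bc" => no
  Position 5: "cb" => no
  Position 6: "bb" => no
  Position 7: "bb" => no
  Position 8: "bb" => no
  Position 9: "bc" => no
  Position 10: "cb" => no
Total occurrences: 1

1


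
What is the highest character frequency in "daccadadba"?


Input: daccadadba
Character counts:
  'a': 4
  'b': 1
  'c': 2
  'd': 3
Maximum frequency: 4

4


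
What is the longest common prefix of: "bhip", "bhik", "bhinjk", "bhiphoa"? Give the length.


Words: bhip, bhik, bhinjk, bhiphoa
  Position 0: all 'b' => match
  Position 1: all 'h' => match
  Position 2: all 'i' => match
  Position 3: ('p', 'k', 'n', 'p') => mismatch, stop
LCP = "bhi" (length 3)

3


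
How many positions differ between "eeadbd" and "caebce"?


Comparing "eeadbd" and "caebce" position by position:
  Position 0: 'e' vs 'c' => DIFFER
  Position 1: 'e' vs 'a' => DIFFER
  Position 2: 'a' vs 'e' => DIFFER
  Position 3: 'd' vs 'b' => DIFFER
  Position 4: 'b' vs 'c' => DIFFER
  Position 5: 'd' vs 'e' => DIFFER
Positions that differ: 6

6


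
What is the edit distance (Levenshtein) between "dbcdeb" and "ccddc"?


Computing edit distance: "dbcdeb" -> "ccddc"
DP table:
           c    c    d    d    c
      0    1    2    3    4    5
  d   1    1    2    2    3    4
  b   2    2    2    3    3    4
  c   3    2    2    3    4    3
  d   4    3    3    2    3    4
  e   5    4    4    3    3    4
  b   6    5    5    4    4    4
Edit distance = dp[6][5] = 4

4


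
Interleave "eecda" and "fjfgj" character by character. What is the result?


Interleaving "eecda" and "fjfgj":
  Position 0: 'e' from first, 'f' from second => "ef"
  Position 1: 'e' from first, 'j' from second => "ej"
  Position 2: 'c' from first, 'f' from second => "cf"
  Position 3: 'd' from first, 'g' from second => "dg"
  Position 4: 'a' from first, 'j' from second => "aj"
Result: efejcfdgaj

efejcfdgaj


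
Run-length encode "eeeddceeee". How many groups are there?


Input: eeeddceeee
Scanning for consecutive runs:
  Group 1: 'e' x 3 (positions 0-2)
  Group 2: 'd' x 2 (positions 3-4)
  Group 3: 'c' x 1 (positions 5-5)
  Group 4: 'e' x 4 (positions 6-9)
Total groups: 4

4


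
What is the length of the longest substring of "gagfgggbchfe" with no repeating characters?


Input: "gagfgggbchfe"
Sliding window (track last position of each char):
  Position 0 ('g'): window [0,0] length 1 -- new best
  Position 1 ('a'): window [0,1] length 2 -- new best
  Position 2 ('g'): repeat (last at 0), move window start to 1
  Position 2 ('g'): window [1,2] length 2
  Position 3 ('f'): window [1,3] length 3 -- new best
  Position 4 ('g'): repeat (last at 2), move window start to 3
  Position 4 ('g'): window [3,4] length 2
  Position 5 ('g'): repeat (last at 4), move window start to 5
  Position 5 ('g'): window [5,5] length 1
  Position 6 ('g'): repeat (last at 5), move window start to 6
  Position 6 ('g'): window [6,6] length 1
  Position 7 ('b'): window [6,7] length 2
  Position 8 ('c'): window [6,8] length 3
  Position 9 ('h'): window [6,9] length 4 -- new best
  Position 10 ('f'): window [6,10] length 5 -- new best
  Position 11 ('e'): window [6,11] length 6 -- new best
Longest substring with no repeats: "gbchfe" with length 6

6


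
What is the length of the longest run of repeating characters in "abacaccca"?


Input: "abacaccca"
Scanning for longest run:
  Position 1 ('b'): new char, reset run to 1
  Position 2 ('a'): new char, reset run to 1
  Position 3 ('c'): new char, reset run to 1
  Position 4 ('a'): new char, reset run to 1
  Position 5 ('c'): new char, reset run to 1
  Position 6 ('c'): continues run of 'c', length=2
  Position 7 ('c'): continues run of 'c', length=3
  Position 8 ('a'): new char, reset run to 1
Longest run: 'c' with length 3

3


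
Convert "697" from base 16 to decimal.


Input: "697" in base 16
Positional expansion:
  Digit '6' (value 6) x 16^2 = 1536
  Digit '9' (value 9) x 16^1 = 144
  Digit '7' (value 7) x 16^0 = 7
Sum = 1687

1687


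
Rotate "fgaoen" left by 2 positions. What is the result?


Input: "fgaoen", rotate left by 2
First 2 characters: "fg"
Remaining characters: "aoen"
Concatenate remaining + first: "aoen" + "fg" = "aoenfg"

aoenfg


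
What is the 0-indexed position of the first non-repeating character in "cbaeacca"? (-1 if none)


Input: cbaeacca
Character frequencies:
  'a': 3
  'b': 1
  'c': 3
  'e': 1
Scanning left to right for freq == 1:
  Position 0 ('c'): freq=3, skip
  Position 1 ('b'): unique! => answer = 1

1


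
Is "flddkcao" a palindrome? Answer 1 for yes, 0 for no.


Input: flddkcao
Reversed: oackddlf
  Compare pos 0 ('f') with pos 7 ('o'): MISMATCH
  Compare pos 1 ('l') with pos 6 ('a'): MISMATCH
  Compare pos 2 ('d') with pos 5 ('c'): MISMATCH
  Compare pos 3 ('d') with pos 4 ('k'): MISMATCH
Result: not a palindrome

0


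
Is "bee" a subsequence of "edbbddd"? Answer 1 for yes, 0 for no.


Check if "bee" is a subsequence of "edbbddd"
Greedy scan:
  Position 0 ('e'): no match needed
  Position 1 ('d'): no match needed
  Position 2 ('b'): matches sub[0] = 'b'
  Position 3 ('b'): no match needed
  Position 4 ('d'): no match needed
  Position 5 ('d'): no match needed
  Position 6 ('d'): no match needed
Only matched 1/3 characters => not a subsequence

0


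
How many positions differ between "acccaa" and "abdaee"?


Comparing "acccaa" and "abdaee" position by position:
  Position 0: 'a' vs 'a' => same
  Position 1: 'c' vs 'b' => DIFFER
  Position 2: 'c' vs 'd' => DIFFER
  Position 3: 'c' vs 'a' => DIFFER
  Position 4: 'a' vs 'e' => DIFFER
  Position 5: 'a' vs 'e' => DIFFER
Positions that differ: 5

5


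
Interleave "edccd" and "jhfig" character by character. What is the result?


Interleaving "edccd" and "jhfig":
  Position 0: 'e' from first, 'j' from second => "ej"
  Position 1: 'd' from first, 'h' from second => "dh"
  Position 2: 'c' from first, 'f' from second => "cf"
  Position 3: 'c' from first, 'i' from second => "ci"
  Position 4: 'd' from first, 'g' from second => "dg"
Result: ejdhcfcidg

ejdhcfcidg


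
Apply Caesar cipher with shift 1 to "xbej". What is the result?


Caesar cipher: shift "xbej" by 1
  'x' (pos 23) + 1 = pos 24 = 'y'
  'b' (pos 1) + 1 = pos 2 = 'c'
  'e' (pos 4) + 1 = pos 5 = 'f'
  'j' (pos 9) + 1 = pos 10 = 'k'
Result: ycfk

ycfk


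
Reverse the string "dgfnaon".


Input: dgfnaon
Reading characters right to left:
  Position 6: 'n'
  Position 5: 'o'
  Position 4: 'a'
  Position 3: 'n'
  Position 2: 'f'
  Position 1: 'g'
  Position 0: 'd'
Reversed: noanfgd

noanfgd


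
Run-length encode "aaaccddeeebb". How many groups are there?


Input: aaaccddeeebb
Scanning for consecutive runs:
  Group 1: 'a' x 3 (positions 0-2)
  Group 2: 'c' x 2 (positions 3-4)
  Group 3: 'd' x 2 (positions 5-6)
  Group 4: 'e' x 3 (positions 7-9)
  Group 5: 'b' x 2 (positions 10-11)
Total groups: 5

5


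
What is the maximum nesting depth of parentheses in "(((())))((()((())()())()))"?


Input: "(((())))((()((())()())()))"
Tracking depth:
  Position 0 '(': depth becomes 1
  Position 1 '(': depth becomes 2
  Position 2 '(': depth becomes 3
  Position 3 '(': depth becomes 4
  Position 4 ')': depth becomes 3
  Position 5 ')': depth becomes 2
  Position 6 ')': depth becomes 1
  Position 7 ')': depth becomes 0
  Position 8 '(': depth becomes 1
  Position 9 '(': depth becomes 2
  Position 10 '(': depth becomes 3
  Position 11 ')': depth becomes 2
  Position 12 '(': depth becomes 3
  Position 13 '(': depth becomes 4
  Position 14 '(': depth becomes 5
  Position 15 ')': depth becomes 4
  Position 16 ')': depth becomes 3
  Position 17 '(': depth becomes 4
  Position 18 ')': depth becomes 3
  Position 19 '(': depth becomes 4
  Position 20 ')': depth becomes 3
  Position 21 ')': depth becomes 2
  Position 22 '(': depth becomes 3
  Position 23 ')': depth becomes 2
  Position 24 ')': depth becomes 1
  Position 25 ')': depth becomes 0
Maximum depth reached: 5

5


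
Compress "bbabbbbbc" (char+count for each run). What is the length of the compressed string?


Input: bbabbbbbc
Runs:
  'b' x 2 => "b2"
  'a' x 1 => "a1"
  'b' x 5 => "b5"
  'c' x 1 => "c1"
Compressed: "b2a1b5c1"
Compressed length: 8

8


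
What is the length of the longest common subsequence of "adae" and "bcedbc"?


LCS of "adae" and "bcedbc"
DP table:
           b    c    e    d    b    c
      0    0    0    0    0    0    0
  a   0    0    0    0    0    0    0
  d   0    0    0    0    1    1    1
  a   0    0    0    0    1    1    1
  e   0    0    0    1    1    1    1
LCS length = dp[4][6] = 1

1


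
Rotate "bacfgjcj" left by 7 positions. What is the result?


Input: "bacfgjcj", rotate left by 7
First 7 characters: "bacfgjc"
Remaining characters: "j"
Concatenate remaining + first: "j" + "bacfgjc" = "jbacfgjc"

jbacfgjc


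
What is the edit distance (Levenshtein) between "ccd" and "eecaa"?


Computing edit distance: "ccd" -> "eecaa"
DP table:
           e    e    c    a    a
      0    1    2    3    4    5
  c   1    1    2    2    3    4
  c   2    2    2    2    3    4
  d   3    3    3    3    3    4
Edit distance = dp[3][5] = 4

4


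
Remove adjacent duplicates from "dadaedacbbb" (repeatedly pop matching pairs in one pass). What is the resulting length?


Input: dadaedacbbb
Stack-based adjacent duplicate removal:
  Read 'd': push. Stack: d
  Read 'a': push. Stack: da
  Read 'd': push. Stack: dad
  Read 'a': push. Stack: dada
  Read 'e': push. Stack: dadae
  Read 'd': push. Stack: dadaed
  Read 'a': push. Stack: dadaeda
  Read 'c': push. Stack: dadaedac
  Read 'b': push. Stack: dadaedacb
  Read 'b': matches stack top 'b' => pop. Stack: dadaedac
  Read 'b': push. Stack: dadaedacb
Final stack: "dadaedacb" (length 9)

9


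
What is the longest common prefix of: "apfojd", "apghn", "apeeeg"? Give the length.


Words: apfojd, apghn, apeeeg
  Position 0: all 'a' => match
  Position 1: all 'p' => match
  Position 2: ('f', 'g', 'e') => mismatch, stop
LCP = "ap" (length 2)

2


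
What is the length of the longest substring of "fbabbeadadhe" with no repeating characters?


Input: "fbabbeadadhe"
Sliding window (track last position of each char):
  Position 0 ('f'): window [0,0] length 1 -- new best
  Position 1 ('b'): window [0,1] length 2 -- new best
  Position 2 ('a'): window [0,2] length 3 -- new best
  Position 3 ('b'): repeat (last at 1), move window start to 2
  Position 3 ('b'): window [2,3] length 2
  Position 4 ('b'): repeat (last at 3), move window start to 4
  Position 4 ('b'): window [4,4] length 1
  Position 5 ('e'): window [4,5] length 2
  Position 6 ('a'): window [4,6] length 3
  Position 7 ('d'): window [4,7] length 4 -- new best
  Position 8 ('a'): repeat (last at 6), move window start to 7
  Position 8 ('a'): window [7,8] length 2
  Position 9 ('d'): repeat (last at 7), move window start to 8
  Position 9 ('d'): window [8,9] length 2
  Position 10 ('h'): window [8,10] length 3
  Position 11 ('e'): window [8,11] length 4
Longest substring with no repeats: "bead" with length 4

4


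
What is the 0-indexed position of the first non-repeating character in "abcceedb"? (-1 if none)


Input: abcceedb
Character frequencies:
  'a': 1
  'b': 2
  'c': 2
  'd': 1
  'e': 2
Scanning left to right for freq == 1:
  Position 0 ('a'): unique! => answer = 0

0


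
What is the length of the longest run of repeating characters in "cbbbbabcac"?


Input: "cbbbbabcac"
Scanning for longest run:
  Position 1 ('b'): new char, reset run to 1
  Position 2 ('b'): continues run of 'b', length=2
  Position 3 ('b'): continues run of 'b', length=3
  Position 4 ('b'): continues run of 'b', length=4
  Position 5 ('a'): new char, reset run to 1
  Position 6 ('b'): new char, reset run to 1
  Position 7 ('c'): new char, reset run to 1
  Position 8 ('a'): new char, reset run to 1
  Position 9 ('c'): new char, reset run to 1
Longest run: 'b' with length 4

4
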